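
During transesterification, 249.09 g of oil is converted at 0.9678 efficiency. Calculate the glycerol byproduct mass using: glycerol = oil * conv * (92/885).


glycerol = oil * conv * (92/885)
= 249.09 * 0.9678 * 92 / 885
= 25.0603 g

25.0603 g


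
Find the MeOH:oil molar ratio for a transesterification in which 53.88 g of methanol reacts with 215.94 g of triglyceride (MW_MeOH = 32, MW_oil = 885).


Molar ratio = n_MeOH / n_oil = (MeOH/32) / (oil/885) = (MeOH * 885) / (32 * oil)
= (53.88 * 885) / (32 * 215.94)
= 6.9006

6.9006


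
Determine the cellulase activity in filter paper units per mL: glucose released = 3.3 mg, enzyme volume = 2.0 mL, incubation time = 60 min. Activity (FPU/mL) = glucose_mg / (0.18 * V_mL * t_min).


Activity = glucose_mg / (0.18 mg/umol * V_mL * t_min)
= 3.3 / (0.18 * 2.0 * 60)
= 0.1528 FPU/mL

0.1528 FPU/mL


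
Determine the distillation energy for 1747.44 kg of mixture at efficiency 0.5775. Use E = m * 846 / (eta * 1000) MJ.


E = m * 846 / (eta * 1000)
= 1747.44 * 846 / (0.5775 * 1000)
= 2559.8861 MJ

2559.8861 MJ


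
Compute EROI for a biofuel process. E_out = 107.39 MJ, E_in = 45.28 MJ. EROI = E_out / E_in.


EROI = E_out / E_in
= 107.39 / 45.28
= 2.3717

2.3717


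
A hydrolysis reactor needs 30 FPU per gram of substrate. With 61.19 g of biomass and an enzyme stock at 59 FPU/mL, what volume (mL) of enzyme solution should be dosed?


V = dosage * m_sub / activity
V = 30 * 61.19 / 59
V = 31.1136 mL

31.1136 mL


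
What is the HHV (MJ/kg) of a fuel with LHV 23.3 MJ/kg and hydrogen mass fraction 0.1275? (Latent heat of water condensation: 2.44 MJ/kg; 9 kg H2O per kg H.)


HHV = LHV + H_frac * 9 * 2.44
= 23.3 + 0.1275 * 9 * 2.44
= 26.0999 MJ/kg

26.0999 MJ/kg


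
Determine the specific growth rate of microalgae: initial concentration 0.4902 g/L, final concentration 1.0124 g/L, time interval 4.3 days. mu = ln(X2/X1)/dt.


mu = ln(X2/X1) / dt
= ln(1.0124/0.4902) / 4.3
= 0.1687 per day

0.1687 per day


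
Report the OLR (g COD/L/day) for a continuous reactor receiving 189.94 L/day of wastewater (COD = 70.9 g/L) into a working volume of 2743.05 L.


OLR = Q * S / V
= 189.94 * 70.9 / 2743.05
= 4.9094 g/L/day

4.9094 g/L/day


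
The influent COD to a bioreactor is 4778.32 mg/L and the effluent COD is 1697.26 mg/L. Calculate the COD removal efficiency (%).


eta = (COD_in - COD_out) / COD_in * 100
= (4778.32 - 1697.26) / 4778.32 * 100
= 64.4800%

64.4800%


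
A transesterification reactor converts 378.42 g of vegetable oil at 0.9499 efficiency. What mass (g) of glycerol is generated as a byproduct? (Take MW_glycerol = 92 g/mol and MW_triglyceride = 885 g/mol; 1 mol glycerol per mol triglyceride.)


glycerol = oil * conv * (92/885)
= 378.42 * 0.9499 * 92 / 885
= 37.3677 g

37.3677 g


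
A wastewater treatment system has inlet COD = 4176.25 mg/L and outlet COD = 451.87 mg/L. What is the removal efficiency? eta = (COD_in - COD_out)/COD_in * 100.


eta = (COD_in - COD_out) / COD_in * 100
= (4176.25 - 451.87) / 4176.25 * 100
= 89.1800%

89.1800%


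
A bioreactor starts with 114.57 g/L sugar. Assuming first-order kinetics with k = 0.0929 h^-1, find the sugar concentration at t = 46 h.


S = S0 * exp(-k * t)
S = 114.57 * exp(-0.0929 * 46)
S = 1.5965 g/L

1.5965 g/L


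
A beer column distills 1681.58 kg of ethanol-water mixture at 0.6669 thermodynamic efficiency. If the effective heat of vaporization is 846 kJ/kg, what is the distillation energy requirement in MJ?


E = m * 846 / (eta * 1000)
= 1681.58 * 846 / (0.6669 * 1000)
= 2133.1784 MJ

2133.1784 MJ


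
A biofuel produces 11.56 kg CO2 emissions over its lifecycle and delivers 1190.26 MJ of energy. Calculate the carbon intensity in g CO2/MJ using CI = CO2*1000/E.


CI = CO2 * 1000 / E
= 11.56 * 1000 / 1190.26
= 9.7122 g CO2/MJ

9.7122 g CO2/MJ


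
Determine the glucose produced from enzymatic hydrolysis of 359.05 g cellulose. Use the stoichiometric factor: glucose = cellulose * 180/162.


glucose = cellulose * 180/162
= 359.05 * 180/162
= 398.9444 g

398.9444 g


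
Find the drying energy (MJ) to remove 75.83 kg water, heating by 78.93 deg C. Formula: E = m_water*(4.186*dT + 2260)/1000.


E = m_water * (4.186 * dT + 2260) / 1000
= 75.83 * (4.186 * 78.93 + 2260) / 1000
= 196.4301 MJ

196.4301 MJ


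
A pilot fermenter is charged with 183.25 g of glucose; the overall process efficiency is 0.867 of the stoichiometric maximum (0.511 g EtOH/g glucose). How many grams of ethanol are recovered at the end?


Actual ethanol: m = 0.511 * 183.25 * 0.867
m = 81.1865 g

81.1865 g


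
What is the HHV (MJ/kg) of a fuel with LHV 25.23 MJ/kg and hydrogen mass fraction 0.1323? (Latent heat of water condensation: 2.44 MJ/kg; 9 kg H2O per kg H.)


HHV = LHV + H_frac * 9 * 2.44
= 25.23 + 0.1323 * 9 * 2.44
= 28.1353 MJ/kg

28.1353 MJ/kg


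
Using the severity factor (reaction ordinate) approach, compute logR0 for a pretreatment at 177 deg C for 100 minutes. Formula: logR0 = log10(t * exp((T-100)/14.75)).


logR0 = log10(t * exp((T - 100) / 14.75))
= log10(100 * exp((177 - 100) / 14.75))
= 4.2672

4.2672


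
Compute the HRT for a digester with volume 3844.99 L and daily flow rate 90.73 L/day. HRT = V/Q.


HRT = V / Q
= 3844.99 / 90.73
= 42.3784 days

42.3784 days


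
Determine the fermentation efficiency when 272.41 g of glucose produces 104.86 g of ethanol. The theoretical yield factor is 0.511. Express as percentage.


Fermentation efficiency = (actual / (0.511 * glucose)) * 100
= (104.86 / (0.511 * 272.41)) * 100
= 75.3296%

75.3296%


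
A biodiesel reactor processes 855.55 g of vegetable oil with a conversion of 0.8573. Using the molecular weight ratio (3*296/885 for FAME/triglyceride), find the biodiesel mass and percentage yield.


m_FAME = oil * conv * (3 * 296 / 885) = oil * conv * (888/885)
= 855.55 * 0.8573 * 888 / 885
= 735.9493 g
Y = m_FAME / oil * 100 = conv * (888/885) * 100
= 0.8573 * 888 / 885 * 100
= 86.02%

735.9493 g FAME; Y = 86.02%


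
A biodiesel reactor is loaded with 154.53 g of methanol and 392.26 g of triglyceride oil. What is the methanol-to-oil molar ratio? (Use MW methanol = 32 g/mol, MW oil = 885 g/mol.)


Molar ratio = n_MeOH / n_oil = (MeOH/32) / (oil/885) = (MeOH * 885) / (32 * oil)
= (154.53 * 885) / (32 * 392.26)
= 10.8951

10.8951


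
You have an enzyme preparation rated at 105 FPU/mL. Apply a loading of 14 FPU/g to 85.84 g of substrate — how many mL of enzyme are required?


V = dosage * m_sub / activity
V = 14 * 85.84 / 105
V = 11.4453 mL

11.4453 mL


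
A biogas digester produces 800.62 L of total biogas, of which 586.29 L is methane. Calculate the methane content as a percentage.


CH4% = V_CH4 / V_total * 100
= 586.29 / 800.62 * 100
= 73.2295%

73.2295%


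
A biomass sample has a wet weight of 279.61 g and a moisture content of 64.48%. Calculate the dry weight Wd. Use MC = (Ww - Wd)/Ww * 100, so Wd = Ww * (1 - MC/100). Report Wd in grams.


Wd = Ww * (1 - MC/100)
= 279.61 * (1 - 64.48/100)
= 99.3175 g

99.3175 g


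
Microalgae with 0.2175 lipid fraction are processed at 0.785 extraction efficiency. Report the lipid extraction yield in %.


Y = lipid_content * extraction_eff * 100
= 0.2175 * 0.785 * 100
= 17.0738%

17.0738%


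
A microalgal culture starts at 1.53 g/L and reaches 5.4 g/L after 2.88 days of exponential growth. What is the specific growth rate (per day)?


mu = ln(X2/X1) / dt
= ln(5.4/1.53) / 2.88
= 0.4379 per day

0.4379 per day


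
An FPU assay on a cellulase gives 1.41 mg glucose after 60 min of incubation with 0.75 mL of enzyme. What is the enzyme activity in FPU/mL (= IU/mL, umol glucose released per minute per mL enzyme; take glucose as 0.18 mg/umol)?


Activity = glucose_mg / (0.18 mg/umol * V_mL * t_min)
= 1.41 / (0.18 * 0.75 * 60)
= 0.1741 FPU/mL

0.1741 FPU/mL


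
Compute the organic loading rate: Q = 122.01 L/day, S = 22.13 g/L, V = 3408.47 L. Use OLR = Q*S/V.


OLR = Q * S / V
= 122.01 * 22.13 / 3408.47
= 0.7922 g/L/day

0.7922 g/L/day


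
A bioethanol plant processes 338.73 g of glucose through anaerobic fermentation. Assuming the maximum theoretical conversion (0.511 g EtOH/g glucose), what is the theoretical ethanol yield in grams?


Theoretical ethanol yield: m_EtOH = 0.511 * m_glucose
m_EtOH = 0.511 * 338.73 = 173.0910 g

173.0910 g


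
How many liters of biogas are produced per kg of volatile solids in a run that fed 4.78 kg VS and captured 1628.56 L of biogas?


Y = V / VS
= 1628.56 / 4.78
= 340.7029 L/kg VS

340.7029 L/kg VS


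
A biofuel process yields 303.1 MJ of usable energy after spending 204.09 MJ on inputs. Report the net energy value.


NEV = E_out - E_in
= 303.1 - 204.09
= 99.0100 MJ

99.0100 MJ


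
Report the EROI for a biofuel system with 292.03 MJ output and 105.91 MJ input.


EROI = E_out / E_in
= 292.03 / 105.91
= 2.7573

2.7573


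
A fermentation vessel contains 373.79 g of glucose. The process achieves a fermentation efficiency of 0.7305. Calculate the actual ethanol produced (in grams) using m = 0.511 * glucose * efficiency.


Actual ethanol: m = 0.511 * 373.79 * 0.7305
m = 139.5304 g

139.5304 g


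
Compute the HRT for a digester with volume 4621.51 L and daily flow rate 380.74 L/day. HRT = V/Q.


HRT = V / Q
= 4621.51 / 380.74
= 12.1382 days

12.1382 days


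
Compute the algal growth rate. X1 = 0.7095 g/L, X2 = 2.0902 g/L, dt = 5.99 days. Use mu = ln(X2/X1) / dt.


mu = ln(X2/X1) / dt
= ln(2.0902/0.7095) / 5.99
= 0.1804 per day

0.1804 per day


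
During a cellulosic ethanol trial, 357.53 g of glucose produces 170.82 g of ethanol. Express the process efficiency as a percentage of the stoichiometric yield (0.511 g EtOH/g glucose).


Fermentation efficiency = (actual / (0.511 * glucose)) * 100
= (170.82 / (0.511 * 357.53)) * 100
= 93.4986%

93.4986%


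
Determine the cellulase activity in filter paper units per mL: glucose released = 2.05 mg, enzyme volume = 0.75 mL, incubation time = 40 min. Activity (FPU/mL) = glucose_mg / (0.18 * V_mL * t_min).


Activity = glucose_mg / (0.18 mg/umol * V_mL * t_min)
= 2.05 / (0.18 * 0.75 * 40)
= 0.3796 FPU/mL

0.3796 FPU/mL


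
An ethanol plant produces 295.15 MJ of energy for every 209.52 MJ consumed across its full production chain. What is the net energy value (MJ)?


NEV = E_out - E_in
= 295.15 - 209.52
= 85.6300 MJ

85.6300 MJ


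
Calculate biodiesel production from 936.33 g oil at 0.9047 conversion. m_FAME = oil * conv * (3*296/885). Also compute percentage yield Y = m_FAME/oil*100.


m_FAME = oil * conv * (3 * 296 / 885) = oil * conv * (888/885)
= 936.33 * 0.9047 * 888 / 885
= 849.9693 g
Y = m_FAME / oil * 100 = conv * (888/885) * 100
= 0.9047 * 888 / 885 * 100
= 90.78%

849.9693 g FAME; Y = 90.78%


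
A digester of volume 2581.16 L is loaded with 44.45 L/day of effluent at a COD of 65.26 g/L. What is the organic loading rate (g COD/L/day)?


OLR = Q * S / V
= 44.45 * 65.26 / 2581.16
= 1.1238 g/L/day

1.1238 g/L/day


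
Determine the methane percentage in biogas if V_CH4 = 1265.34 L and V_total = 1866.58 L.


CH4% = V_CH4 / V_total * 100
= 1265.34 / 1866.58 * 100
= 67.7892%

67.7892%


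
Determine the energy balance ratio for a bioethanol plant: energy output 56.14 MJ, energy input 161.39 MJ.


EROI = E_out / E_in
= 56.14 / 161.39
= 0.3479

0.3479


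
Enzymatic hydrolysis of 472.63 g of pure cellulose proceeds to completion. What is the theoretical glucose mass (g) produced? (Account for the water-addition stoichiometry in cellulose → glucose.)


glucose = cellulose * 180/162
= 472.63 * 180/162
= 525.1444 g

525.1444 g


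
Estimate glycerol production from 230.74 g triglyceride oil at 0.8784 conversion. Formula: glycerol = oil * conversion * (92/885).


glycerol = oil * conv * (92/885)
= 230.74 * 0.8784 * 92 / 885
= 21.0698 g

21.0698 g


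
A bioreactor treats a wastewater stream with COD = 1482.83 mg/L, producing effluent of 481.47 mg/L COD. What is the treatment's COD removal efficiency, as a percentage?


eta = (COD_in - COD_out) / COD_in * 100
= (1482.83 - 481.47) / 1482.83 * 100
= 67.5303%

67.5303%


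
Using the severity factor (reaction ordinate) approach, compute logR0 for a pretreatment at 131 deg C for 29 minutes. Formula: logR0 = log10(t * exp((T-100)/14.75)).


logR0 = log10(t * exp((T - 100) / 14.75))
= log10(29 * exp((131 - 100) / 14.75))
= 2.3752

2.3752


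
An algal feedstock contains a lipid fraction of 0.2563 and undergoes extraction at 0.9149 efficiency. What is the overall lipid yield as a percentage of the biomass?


Y = lipid_content * extraction_eff * 100
= 0.2563 * 0.9149 * 100
= 23.4489%

23.4489%


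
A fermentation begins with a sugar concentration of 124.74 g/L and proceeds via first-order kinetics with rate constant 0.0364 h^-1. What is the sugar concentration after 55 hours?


S = S0 * exp(-k * t)
S = 124.74 * exp(-0.0364 * 55)
S = 16.8480 g/L

16.8480 g/L


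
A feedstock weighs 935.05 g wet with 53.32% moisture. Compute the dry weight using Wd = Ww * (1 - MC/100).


Wd = Ww * (1 - MC/100)
= 935.05 * (1 - 53.32/100)
= 436.4813 g

436.4813 g


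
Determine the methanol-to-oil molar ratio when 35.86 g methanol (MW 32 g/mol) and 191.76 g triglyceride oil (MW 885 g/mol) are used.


Molar ratio = n_MeOH / n_oil = (MeOH/32) / (oil/885) = (MeOH * 885) / (32 * oil)
= (35.86 * 885) / (32 * 191.76)
= 5.1718

5.1718


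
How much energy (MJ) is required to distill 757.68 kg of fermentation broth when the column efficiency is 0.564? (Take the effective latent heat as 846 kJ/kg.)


E = m * 846 / (eta * 1000)
= 757.68 * 846 / (0.564 * 1000)
= 1136.5200 MJ

1136.5200 MJ


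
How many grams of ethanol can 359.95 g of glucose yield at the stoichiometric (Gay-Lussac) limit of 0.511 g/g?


Theoretical ethanol yield: m_EtOH = 0.511 * m_glucose
m_EtOH = 0.511 * 359.95 = 183.9344 g

183.9344 g


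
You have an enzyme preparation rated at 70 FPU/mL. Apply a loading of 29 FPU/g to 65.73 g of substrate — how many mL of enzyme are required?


V = dosage * m_sub / activity
V = 29 * 65.73 / 70
V = 27.2310 mL

27.2310 mL


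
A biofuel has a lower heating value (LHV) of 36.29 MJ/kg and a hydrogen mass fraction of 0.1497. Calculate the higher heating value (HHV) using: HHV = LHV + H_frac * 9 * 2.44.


HHV = LHV + H_frac * 9 * 2.44
= 36.29 + 0.1497 * 9 * 2.44
= 39.5774 MJ/kg

39.5774 MJ/kg


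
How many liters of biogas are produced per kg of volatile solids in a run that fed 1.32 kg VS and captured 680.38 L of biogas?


Y = V / VS
= 680.38 / 1.32
= 515.4394 L/kg VS

515.4394 L/kg VS


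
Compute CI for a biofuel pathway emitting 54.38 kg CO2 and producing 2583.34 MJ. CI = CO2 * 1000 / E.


CI = CO2 * 1000 / E
= 54.38 * 1000 / 2583.34
= 21.0503 g CO2/MJ

21.0503 g CO2/MJ


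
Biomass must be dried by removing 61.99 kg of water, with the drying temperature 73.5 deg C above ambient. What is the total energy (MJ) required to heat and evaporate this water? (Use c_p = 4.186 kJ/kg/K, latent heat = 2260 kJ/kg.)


E = m_water * (4.186 * dT + 2260) / 1000
= 61.99 * (4.186 * 73.5 + 2260) / 1000
= 159.1699 MJ

159.1699 MJ


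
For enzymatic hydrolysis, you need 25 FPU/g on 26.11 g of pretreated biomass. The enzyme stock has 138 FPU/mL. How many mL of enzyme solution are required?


V = dosage * m_sub / activity
V = 25 * 26.11 / 138
V = 4.7301 mL

4.7301 mL


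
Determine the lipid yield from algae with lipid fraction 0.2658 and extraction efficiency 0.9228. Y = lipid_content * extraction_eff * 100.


Y = lipid_content * extraction_eff * 100
= 0.2658 * 0.9228 * 100
= 24.5280%

24.5280%


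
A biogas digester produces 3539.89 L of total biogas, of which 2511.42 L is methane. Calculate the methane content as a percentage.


CH4% = V_CH4 / V_total * 100
= 2511.42 / 3539.89 * 100
= 70.9463%

70.9463%


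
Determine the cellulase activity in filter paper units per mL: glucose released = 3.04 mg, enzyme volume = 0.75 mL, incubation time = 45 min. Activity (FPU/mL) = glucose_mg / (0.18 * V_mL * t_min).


Activity = glucose_mg / (0.18 mg/umol * V_mL * t_min)
= 3.04 / (0.18 * 0.75 * 45)
= 0.5004 FPU/mL

0.5004 FPU/mL


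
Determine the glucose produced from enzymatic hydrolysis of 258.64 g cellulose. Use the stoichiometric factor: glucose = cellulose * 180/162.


glucose = cellulose * 180/162
= 258.64 * 180/162
= 287.3778 g

287.3778 g


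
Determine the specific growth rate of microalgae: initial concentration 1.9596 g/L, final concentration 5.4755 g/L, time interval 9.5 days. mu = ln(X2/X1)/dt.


mu = ln(X2/X1) / dt
= ln(5.4755/1.9596) / 9.5
= 0.1082 per day

0.1082 per day


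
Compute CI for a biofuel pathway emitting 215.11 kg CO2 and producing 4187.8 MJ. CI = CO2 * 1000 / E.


CI = CO2 * 1000 / E
= 215.11 * 1000 / 4187.8
= 51.3659 g CO2/MJ

51.3659 g CO2/MJ


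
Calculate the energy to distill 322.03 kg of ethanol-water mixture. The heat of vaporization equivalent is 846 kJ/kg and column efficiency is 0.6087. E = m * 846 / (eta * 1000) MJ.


E = m * 846 / (eta * 1000)
= 322.03 * 846 / (0.6087 * 1000)
= 447.5725 MJ

447.5725 MJ


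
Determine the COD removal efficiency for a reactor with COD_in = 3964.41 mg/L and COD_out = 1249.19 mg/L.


eta = (COD_in - COD_out) / COD_in * 100
= (3964.41 - 1249.19) / 3964.41 * 100
= 68.4899%

68.4899%


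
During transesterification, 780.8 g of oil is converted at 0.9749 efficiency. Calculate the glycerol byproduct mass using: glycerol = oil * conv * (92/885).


glycerol = oil * conv * (92/885)
= 780.8 * 0.9749 * 92 / 885
= 79.1306 g

79.1306 g


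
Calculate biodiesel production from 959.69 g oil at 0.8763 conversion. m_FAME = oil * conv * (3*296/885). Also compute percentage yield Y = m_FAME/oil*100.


m_FAME = oil * conv * (3 * 296 / 885) = oil * conv * (888/885)
= 959.69 * 0.8763 * 888 / 885
= 843.8271 g
Y = m_FAME / oil * 100 = conv * (888/885) * 100
= 0.8763 * 888 / 885 * 100
= 87.93%

843.8271 g FAME; Y = 87.93%


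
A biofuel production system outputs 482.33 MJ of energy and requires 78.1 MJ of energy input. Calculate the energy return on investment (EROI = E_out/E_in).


EROI = E_out / E_in
= 482.33 / 78.1
= 6.1758

6.1758


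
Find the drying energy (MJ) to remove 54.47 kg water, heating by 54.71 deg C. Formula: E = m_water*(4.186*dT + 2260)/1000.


E = m_water * (4.186 * dT + 2260) / 1000
= 54.47 * (4.186 * 54.71 + 2260) / 1000
= 135.5767 MJ

135.5767 MJ


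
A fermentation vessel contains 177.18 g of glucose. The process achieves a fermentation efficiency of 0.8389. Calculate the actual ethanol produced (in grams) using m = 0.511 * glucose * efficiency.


Actual ethanol: m = 0.511 * 177.18 * 0.8389
m = 75.9532 g

75.9532 g


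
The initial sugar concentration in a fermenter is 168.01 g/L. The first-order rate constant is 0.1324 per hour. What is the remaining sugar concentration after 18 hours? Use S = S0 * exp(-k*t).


S = S0 * exp(-k * t)
S = 168.01 * exp(-0.1324 * 18)
S = 15.4997 g/L

15.4997 g/L


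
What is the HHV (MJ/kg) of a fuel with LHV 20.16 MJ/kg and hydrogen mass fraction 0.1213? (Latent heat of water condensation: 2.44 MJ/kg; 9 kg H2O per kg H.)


HHV = LHV + H_frac * 9 * 2.44
= 20.16 + 0.1213 * 9 * 2.44
= 22.8237 MJ/kg

22.8237 MJ/kg


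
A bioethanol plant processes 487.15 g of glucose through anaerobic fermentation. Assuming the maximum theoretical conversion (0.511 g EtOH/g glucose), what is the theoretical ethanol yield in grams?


Theoretical ethanol yield: m_EtOH = 0.511 * m_glucose
m_EtOH = 0.511 * 487.15 = 248.9337 g

248.9337 g


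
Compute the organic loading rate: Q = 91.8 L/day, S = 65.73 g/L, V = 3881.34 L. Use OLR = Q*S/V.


OLR = Q * S / V
= 91.8 * 65.73 / 3881.34
= 1.5546 g/L/day

1.5546 g/L/day


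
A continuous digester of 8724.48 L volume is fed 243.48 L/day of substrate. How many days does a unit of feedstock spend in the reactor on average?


HRT = V / Q
= 8724.48 / 243.48
= 35.8324 days

35.8324 days


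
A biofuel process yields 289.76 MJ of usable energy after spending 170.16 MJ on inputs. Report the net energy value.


NEV = E_out - E_in
= 289.76 - 170.16
= 119.6000 MJ

119.6000 MJ


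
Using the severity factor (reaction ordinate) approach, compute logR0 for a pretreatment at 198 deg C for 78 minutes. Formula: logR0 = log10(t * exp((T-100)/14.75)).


logR0 = log10(t * exp((T - 100) / 14.75))
= log10(78 * exp((198 - 100) / 14.75))
= 4.7776

4.7776


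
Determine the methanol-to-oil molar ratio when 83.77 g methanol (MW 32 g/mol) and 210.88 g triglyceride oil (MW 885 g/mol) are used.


Molar ratio = n_MeOH / n_oil = (MeOH/32) / (oil/885) = (MeOH * 885) / (32 * oil)
= (83.77 * 885) / (32 * 210.88)
= 10.9862

10.9862


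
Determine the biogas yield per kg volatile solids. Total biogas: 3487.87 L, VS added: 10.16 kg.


Y = V / VS
= 3487.87 / 10.16
= 343.2943 L/kg VS

343.2943 L/kg VS


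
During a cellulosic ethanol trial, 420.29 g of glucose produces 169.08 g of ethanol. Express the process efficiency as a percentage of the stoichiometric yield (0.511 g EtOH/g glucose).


Fermentation efficiency = (actual / (0.511 * glucose)) * 100
= (169.08 / (0.511 * 420.29)) * 100
= 78.7267%

78.7267%


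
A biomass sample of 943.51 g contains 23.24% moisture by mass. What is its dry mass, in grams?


Wd = Ww * (1 - MC/100)
= 943.51 * (1 - 23.24/100)
= 724.2383 g

724.2383 g


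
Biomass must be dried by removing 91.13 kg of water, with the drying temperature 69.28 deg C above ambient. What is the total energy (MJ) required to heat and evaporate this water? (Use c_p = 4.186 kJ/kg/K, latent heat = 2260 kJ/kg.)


E = m_water * (4.186 * dT + 2260) / 1000
= 91.13 * (4.186 * 69.28 + 2260) / 1000
= 232.3821 MJ

232.3821 MJ


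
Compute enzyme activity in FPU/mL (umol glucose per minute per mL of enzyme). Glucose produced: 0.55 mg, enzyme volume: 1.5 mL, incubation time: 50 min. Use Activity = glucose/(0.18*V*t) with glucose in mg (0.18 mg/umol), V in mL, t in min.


Activity = glucose_mg / (0.18 mg/umol * V_mL * t_min)
= 0.55 / (0.18 * 1.5 * 50)
= 0.0407 FPU/mL

0.0407 FPU/mL


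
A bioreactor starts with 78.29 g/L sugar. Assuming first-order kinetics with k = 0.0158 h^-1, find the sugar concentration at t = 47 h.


S = S0 * exp(-k * t)
S = 78.29 * exp(-0.0158 * 47)
S = 37.2563 g/L

37.2563 g/L


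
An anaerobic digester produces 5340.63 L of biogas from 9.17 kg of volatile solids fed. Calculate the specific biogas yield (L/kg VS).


Y = V / VS
= 5340.63 / 9.17
= 582.4024 L/kg VS

582.4024 L/kg VS


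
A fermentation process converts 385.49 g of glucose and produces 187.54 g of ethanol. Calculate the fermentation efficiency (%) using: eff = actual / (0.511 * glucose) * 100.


Fermentation efficiency = (actual / (0.511 * glucose)) * 100
= (187.54 / (0.511 * 385.49)) * 100
= 95.2050%

95.2050%


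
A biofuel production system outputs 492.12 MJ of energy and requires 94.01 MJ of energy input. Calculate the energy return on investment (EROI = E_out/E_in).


EROI = E_out / E_in
= 492.12 / 94.01
= 5.2348

5.2348


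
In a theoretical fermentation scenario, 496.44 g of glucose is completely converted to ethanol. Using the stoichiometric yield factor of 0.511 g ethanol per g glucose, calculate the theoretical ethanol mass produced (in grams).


Theoretical ethanol yield: m_EtOH = 0.511 * m_glucose
m_EtOH = 0.511 * 496.44 = 253.6808 g

253.6808 g


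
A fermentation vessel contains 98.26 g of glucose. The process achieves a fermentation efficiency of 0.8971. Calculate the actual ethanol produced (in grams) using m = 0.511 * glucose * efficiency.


Actual ethanol: m = 0.511 * 98.26 * 0.8971
m = 45.0442 g

45.0442 g


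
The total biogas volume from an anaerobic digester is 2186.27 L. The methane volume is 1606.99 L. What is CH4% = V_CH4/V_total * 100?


CH4% = V_CH4 / V_total * 100
= 1606.99 / 2186.27 * 100
= 73.5037%

73.5037%


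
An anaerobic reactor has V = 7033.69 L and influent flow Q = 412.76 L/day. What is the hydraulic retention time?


HRT = V / Q
= 7033.69 / 412.76
= 17.0406 days

17.0406 days


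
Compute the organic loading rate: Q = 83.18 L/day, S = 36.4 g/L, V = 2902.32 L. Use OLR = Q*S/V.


OLR = Q * S / V
= 83.18 * 36.4 / 2902.32
= 1.0432 g/L/day

1.0432 g/L/day


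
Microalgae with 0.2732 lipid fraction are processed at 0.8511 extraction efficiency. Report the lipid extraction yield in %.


Y = lipid_content * extraction_eff * 100
= 0.2732 * 0.8511 * 100
= 23.2521%

23.2521%


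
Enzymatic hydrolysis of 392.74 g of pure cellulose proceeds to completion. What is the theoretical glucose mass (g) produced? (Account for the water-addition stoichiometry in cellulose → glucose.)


glucose = cellulose * 180/162
= 392.74 * 180/162
= 436.3778 g

436.3778 g


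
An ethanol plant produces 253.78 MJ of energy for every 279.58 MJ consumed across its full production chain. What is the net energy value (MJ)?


NEV = E_out - E_in
= 253.78 - 279.58
= -25.8000 MJ

-25.8000 MJ


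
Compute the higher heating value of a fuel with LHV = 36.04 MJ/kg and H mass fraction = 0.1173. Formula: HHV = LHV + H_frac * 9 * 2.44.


HHV = LHV + H_frac * 9 * 2.44
= 36.04 + 0.1173 * 9 * 2.44
= 38.6159 MJ/kg

38.6159 MJ/kg


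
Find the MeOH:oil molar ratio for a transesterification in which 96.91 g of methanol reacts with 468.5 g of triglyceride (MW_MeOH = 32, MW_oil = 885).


Molar ratio = n_MeOH / n_oil = (MeOH/32) / (oil/885) = (MeOH * 885) / (32 * oil)
= (96.91 * 885) / (32 * 468.5)
= 5.7207

5.7207


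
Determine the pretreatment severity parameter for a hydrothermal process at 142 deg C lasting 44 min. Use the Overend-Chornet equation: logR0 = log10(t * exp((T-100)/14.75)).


logR0 = log10(t * exp((T - 100) / 14.75))
= log10(44 * exp((142 - 100) / 14.75))
= 2.8801

2.8801


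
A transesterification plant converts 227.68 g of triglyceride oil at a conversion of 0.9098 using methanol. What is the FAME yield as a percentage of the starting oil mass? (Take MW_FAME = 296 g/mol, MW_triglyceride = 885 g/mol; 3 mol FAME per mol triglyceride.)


m_FAME = oil * conv * (3 * 296 / 885) = oil * conv * (888/885)
= 227.68 * 0.9098 * 888 / 885
= 207.8454 g
Y = m_FAME / oil * 100 = conv * (888/885) * 100
= 0.9098 * 888 / 885 * 100
= 91.29%

91.29%


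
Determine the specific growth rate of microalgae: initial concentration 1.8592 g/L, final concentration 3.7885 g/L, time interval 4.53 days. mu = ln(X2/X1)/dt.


mu = ln(X2/X1) / dt
= ln(3.7885/1.8592) / 4.53
= 0.1571 per day

0.1571 per day


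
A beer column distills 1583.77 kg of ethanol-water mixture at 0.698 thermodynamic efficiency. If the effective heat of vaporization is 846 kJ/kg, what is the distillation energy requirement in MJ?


E = m * 846 / (eta * 1000)
= 1583.77 * 846 / (0.698 * 1000)
= 1919.5837 MJ

1919.5837 MJ


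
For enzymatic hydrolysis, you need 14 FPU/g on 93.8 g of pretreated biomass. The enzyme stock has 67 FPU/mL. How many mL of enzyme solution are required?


V = dosage * m_sub / activity
V = 14 * 93.8 / 67
V = 19.6000 mL

19.6000 mL


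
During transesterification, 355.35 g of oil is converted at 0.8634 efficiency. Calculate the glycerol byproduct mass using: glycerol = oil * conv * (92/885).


glycerol = oil * conv * (92/885)
= 355.35 * 0.8634 * 92 / 885
= 31.8943 g

31.8943 g


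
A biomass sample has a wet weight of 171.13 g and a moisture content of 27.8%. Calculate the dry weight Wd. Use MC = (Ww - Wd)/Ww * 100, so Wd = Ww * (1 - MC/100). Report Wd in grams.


Wd = Ww * (1 - MC/100)
= 171.13 * (1 - 27.8/100)
= 123.5559 g

123.5559 g


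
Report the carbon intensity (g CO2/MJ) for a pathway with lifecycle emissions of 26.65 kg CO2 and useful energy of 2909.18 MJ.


CI = CO2 * 1000 / E
= 26.65 * 1000 / 2909.18
= 9.1607 g CO2/MJ

9.1607 g CO2/MJ


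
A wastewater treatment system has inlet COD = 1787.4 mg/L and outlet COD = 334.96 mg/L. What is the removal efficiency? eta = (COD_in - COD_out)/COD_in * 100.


eta = (COD_in - COD_out) / COD_in * 100
= (1787.4 - 334.96) / 1787.4 * 100
= 81.2599%

81.2599%


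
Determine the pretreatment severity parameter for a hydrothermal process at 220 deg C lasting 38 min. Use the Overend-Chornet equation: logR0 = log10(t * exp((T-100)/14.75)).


logR0 = log10(t * exp((T - 100) / 14.75))
= log10(38 * exp((220 - 100) / 14.75))
= 5.1130

5.1130


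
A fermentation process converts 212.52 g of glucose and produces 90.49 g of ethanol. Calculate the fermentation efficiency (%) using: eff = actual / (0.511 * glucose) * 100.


Fermentation efficiency = (actual / (0.511 * glucose)) * 100
= (90.49 / (0.511 * 212.52)) * 100
= 83.3259%

83.3259%


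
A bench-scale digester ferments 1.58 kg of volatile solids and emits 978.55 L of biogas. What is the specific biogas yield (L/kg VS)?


Y = V / VS
= 978.55 / 1.58
= 619.3354 L/kg VS

619.3354 L/kg VS


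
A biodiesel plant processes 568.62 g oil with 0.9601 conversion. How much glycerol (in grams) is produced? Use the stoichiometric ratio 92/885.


glycerol = oil * conv * (92/885)
= 568.62 * 0.9601 * 92 / 885
= 56.7523 g

56.7523 g


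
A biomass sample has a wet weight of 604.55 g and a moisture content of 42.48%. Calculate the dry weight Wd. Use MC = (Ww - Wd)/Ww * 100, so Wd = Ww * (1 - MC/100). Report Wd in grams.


Wd = Ww * (1 - MC/100)
= 604.55 * (1 - 42.48/100)
= 347.7372 g

347.7372 g


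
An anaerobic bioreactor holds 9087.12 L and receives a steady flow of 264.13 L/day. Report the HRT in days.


HRT = V / Q
= 9087.12 / 264.13
= 34.4040 days

34.4040 days


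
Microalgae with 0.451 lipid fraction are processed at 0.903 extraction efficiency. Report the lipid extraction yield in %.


Y = lipid_content * extraction_eff * 100
= 0.451 * 0.903 * 100
= 40.7253%

40.7253%


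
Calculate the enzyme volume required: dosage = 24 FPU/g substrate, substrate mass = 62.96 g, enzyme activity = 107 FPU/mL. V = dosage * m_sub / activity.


V = dosage * m_sub / activity
V = 24 * 62.96 / 107
V = 14.1219 mL

14.1219 mL


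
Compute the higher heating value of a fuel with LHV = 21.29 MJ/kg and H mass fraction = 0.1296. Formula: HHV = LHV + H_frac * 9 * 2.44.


HHV = LHV + H_frac * 9 * 2.44
= 21.29 + 0.1296 * 9 * 2.44
= 24.1360 MJ/kg

24.1360 MJ/kg


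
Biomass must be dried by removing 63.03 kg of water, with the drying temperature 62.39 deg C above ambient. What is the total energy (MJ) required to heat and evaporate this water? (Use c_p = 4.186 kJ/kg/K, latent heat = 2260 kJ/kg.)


E = m_water * (4.186 * dT + 2260) / 1000
= 63.03 * (4.186 * 62.39 + 2260) / 1000
= 158.9090 MJ

158.9090 MJ


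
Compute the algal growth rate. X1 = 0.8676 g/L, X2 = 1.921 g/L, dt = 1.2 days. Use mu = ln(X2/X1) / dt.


mu = ln(X2/X1) / dt
= ln(1.921/0.8676) / 1.2
= 0.6624 per day

0.6624 per day


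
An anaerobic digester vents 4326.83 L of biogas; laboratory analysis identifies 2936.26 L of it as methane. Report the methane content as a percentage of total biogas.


CH4% = V_CH4 / V_total * 100
= 2936.26 / 4326.83 * 100
= 67.8617%

67.8617%


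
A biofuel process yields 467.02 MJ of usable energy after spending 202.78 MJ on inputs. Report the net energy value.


NEV = E_out - E_in
= 467.02 - 202.78
= 264.2400 MJ

264.2400 MJ


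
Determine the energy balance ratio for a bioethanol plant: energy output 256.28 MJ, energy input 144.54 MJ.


EROI = E_out / E_in
= 256.28 / 144.54
= 1.7731

1.7731


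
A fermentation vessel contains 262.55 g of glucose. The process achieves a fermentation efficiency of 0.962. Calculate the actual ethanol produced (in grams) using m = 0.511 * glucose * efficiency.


Actual ethanol: m = 0.511 * 262.55 * 0.962
m = 129.0649 g

129.0649 g


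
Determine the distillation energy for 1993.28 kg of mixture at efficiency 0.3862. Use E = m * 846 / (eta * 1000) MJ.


E = m * 846 / (eta * 1000)
= 1993.28 * 846 / (0.3862 * 1000)
= 4366.4290 MJ

4366.4290 MJ


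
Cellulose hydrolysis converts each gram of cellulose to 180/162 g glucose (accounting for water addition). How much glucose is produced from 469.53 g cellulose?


glucose = cellulose * 180/162
= 469.53 * 180/162
= 521.7000 g

521.7000 g


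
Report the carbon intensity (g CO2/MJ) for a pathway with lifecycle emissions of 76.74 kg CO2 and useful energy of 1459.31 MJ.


CI = CO2 * 1000 / E
= 76.74 * 1000 / 1459.31
= 52.5865 g CO2/MJ

52.5865 g CO2/MJ


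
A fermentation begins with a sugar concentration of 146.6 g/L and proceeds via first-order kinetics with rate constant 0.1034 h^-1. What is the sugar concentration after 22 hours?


S = S0 * exp(-k * t)
S = 146.6 * exp(-0.1034 * 22)
S = 15.0730 g/L

15.0730 g/L


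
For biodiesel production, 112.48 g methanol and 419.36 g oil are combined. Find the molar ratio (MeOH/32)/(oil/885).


Molar ratio = n_MeOH / n_oil = (MeOH/32) / (oil/885) = (MeOH * 885) / (32 * oil)
= (112.48 * 885) / (32 * 419.36)
= 7.4179

7.4179


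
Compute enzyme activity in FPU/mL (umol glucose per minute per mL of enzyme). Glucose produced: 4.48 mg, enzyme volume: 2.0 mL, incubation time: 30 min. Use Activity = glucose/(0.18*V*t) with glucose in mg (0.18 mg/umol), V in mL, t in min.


Activity = glucose_mg / (0.18 mg/umol * V_mL * t_min)
= 4.48 / (0.18 * 2.0 * 30)
= 0.4148 FPU/mL

0.4148 FPU/mL


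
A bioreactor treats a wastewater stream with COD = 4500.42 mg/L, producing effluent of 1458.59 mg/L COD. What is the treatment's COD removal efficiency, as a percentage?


eta = (COD_in - COD_out) / COD_in * 100
= (4500.42 - 1458.59) / 4500.42 * 100
= 67.5899%

67.5899%


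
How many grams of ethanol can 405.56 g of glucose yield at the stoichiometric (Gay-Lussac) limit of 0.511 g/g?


Theoretical ethanol yield: m_EtOH = 0.511 * m_glucose
m_EtOH = 0.511 * 405.56 = 207.2412 g

207.2412 g


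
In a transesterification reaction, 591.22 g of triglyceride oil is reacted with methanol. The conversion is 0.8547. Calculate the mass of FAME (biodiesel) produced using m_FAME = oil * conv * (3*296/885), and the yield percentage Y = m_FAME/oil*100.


m_FAME = oil * conv * (3 * 296 / 885) = oil * conv * (888/885)
= 591.22 * 0.8547 * 888 / 885
= 507.0287 g
Y = m_FAME / oil * 100 = conv * (888/885) * 100
= 0.8547 * 888 / 885 * 100
= 85.76%

507.0287 g FAME; Y = 85.76%


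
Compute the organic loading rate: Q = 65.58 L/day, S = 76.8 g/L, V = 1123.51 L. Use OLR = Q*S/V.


OLR = Q * S / V
= 65.58 * 76.8 / 1123.51
= 4.4829 g/L/day

4.4829 g/L/day


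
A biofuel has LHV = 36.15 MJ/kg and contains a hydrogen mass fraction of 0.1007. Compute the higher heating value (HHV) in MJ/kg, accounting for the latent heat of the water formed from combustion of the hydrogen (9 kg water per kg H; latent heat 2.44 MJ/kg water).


HHV = LHV + H_frac * 9 * 2.44
= 36.15 + 0.1007 * 9 * 2.44
= 38.3614 MJ/kg

38.3614 MJ/kg


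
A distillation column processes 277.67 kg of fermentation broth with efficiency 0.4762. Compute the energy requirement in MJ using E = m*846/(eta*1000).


E = m * 846 / (eta * 1000)
= 277.67 * 846 / (0.4762 * 1000)
= 493.2987 MJ

493.2987 MJ


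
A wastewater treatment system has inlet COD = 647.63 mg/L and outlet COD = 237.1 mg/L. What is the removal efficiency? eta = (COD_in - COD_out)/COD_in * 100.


eta = (COD_in - COD_out) / COD_in * 100
= (647.63 - 237.1) / 647.63 * 100
= 63.3896%

63.3896%


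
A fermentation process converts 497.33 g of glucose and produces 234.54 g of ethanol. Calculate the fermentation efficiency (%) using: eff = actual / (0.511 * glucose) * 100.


Fermentation efficiency = (actual / (0.511 * glucose)) * 100
= (234.54 / (0.511 * 497.33)) * 100
= 92.2893%

92.2893%


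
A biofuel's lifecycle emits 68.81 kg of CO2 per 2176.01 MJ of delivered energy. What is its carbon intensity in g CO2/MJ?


CI = CO2 * 1000 / E
= 68.81 * 1000 / 2176.01
= 31.6221 g CO2/MJ

31.6221 g CO2/MJ


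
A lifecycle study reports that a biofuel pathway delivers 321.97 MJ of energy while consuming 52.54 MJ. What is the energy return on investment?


EROI = E_out / E_in
= 321.97 / 52.54
= 6.1281

6.1281


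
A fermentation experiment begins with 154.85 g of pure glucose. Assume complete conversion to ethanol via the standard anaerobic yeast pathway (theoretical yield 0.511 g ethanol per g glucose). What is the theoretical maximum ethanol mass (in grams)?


Theoretical ethanol yield: m_EtOH = 0.511 * m_glucose
m_EtOH = 0.511 * 154.85 = 79.1283 g

79.1283 g


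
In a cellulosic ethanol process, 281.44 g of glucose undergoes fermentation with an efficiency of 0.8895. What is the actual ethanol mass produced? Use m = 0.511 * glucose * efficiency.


Actual ethanol: m = 0.511 * 281.44 * 0.8895
m = 127.9242 g

127.9242 g


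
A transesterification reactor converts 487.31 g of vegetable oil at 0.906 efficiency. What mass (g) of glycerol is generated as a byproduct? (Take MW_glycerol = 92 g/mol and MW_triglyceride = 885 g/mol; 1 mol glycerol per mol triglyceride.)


glycerol = oil * conv * (92/885)
= 487.31 * 0.906 * 92 / 885
= 45.8963 g

45.8963 g


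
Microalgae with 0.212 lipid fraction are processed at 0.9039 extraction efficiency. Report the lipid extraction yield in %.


Y = lipid_content * extraction_eff * 100
= 0.212 * 0.9039 * 100
= 19.1627%

19.1627%


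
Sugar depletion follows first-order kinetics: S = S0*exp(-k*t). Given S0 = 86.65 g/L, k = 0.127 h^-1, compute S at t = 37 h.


S = S0 * exp(-k * t)
S = 86.65 * exp(-0.127 * 37)
S = 0.7889 g/L

0.7889 g/L


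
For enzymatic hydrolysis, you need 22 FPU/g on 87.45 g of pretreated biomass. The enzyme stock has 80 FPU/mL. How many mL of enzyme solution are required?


V = dosage * m_sub / activity
V = 22 * 87.45 / 80
V = 24.0488 mL

24.0488 mL


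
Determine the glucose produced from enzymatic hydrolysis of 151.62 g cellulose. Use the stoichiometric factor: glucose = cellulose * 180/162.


glucose = cellulose * 180/162
= 151.62 * 180/162
= 168.4667 g

168.4667 g


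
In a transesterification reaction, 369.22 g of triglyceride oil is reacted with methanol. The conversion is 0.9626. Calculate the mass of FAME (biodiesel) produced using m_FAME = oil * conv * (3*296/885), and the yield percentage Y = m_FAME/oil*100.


m_FAME = oil * conv * (3 * 296 / 885) = oil * conv * (888/885)
= 369.22 * 0.9626 * 888 / 885
= 356.6160 g
Y = m_FAME / oil * 100 = conv * (888/885) * 100
= 0.9626 * 888 / 885 * 100
= 96.59%

356.6160 g FAME; Y = 96.59%


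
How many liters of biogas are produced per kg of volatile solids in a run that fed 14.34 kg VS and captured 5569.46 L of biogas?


Y = V / VS
= 5569.46 / 14.34
= 388.3863 L/kg VS

388.3863 L/kg VS


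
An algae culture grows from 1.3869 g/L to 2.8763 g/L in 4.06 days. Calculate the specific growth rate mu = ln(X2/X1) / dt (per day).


mu = ln(X2/X1) / dt
= ln(2.8763/1.3869) / 4.06
= 0.1797 per day

0.1797 per day


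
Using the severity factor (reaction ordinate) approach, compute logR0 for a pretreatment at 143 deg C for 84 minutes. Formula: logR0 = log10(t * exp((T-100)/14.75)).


logR0 = log10(t * exp((T - 100) / 14.75))
= log10(84 * exp((143 - 100) / 14.75))
= 3.1904

3.1904


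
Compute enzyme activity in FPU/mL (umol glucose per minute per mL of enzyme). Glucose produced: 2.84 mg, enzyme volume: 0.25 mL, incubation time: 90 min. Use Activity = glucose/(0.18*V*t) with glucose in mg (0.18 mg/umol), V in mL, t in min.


Activity = glucose_mg / (0.18 mg/umol * V_mL * t_min)
= 2.84 / (0.18 * 0.25 * 90)
= 0.7012 FPU/mL

0.7012 FPU/mL


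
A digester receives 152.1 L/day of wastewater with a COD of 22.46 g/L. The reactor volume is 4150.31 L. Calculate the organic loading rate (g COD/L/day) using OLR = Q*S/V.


OLR = Q * S / V
= 152.1 * 22.46 / 4150.31
= 0.8231 g/L/day

0.8231 g/L/day
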